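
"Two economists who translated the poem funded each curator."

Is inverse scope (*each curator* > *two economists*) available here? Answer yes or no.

Yes

*each curator* sits in the matrix clause, not in the relative clause on *two economists*.
QR within a single clause is free, so the lower quantifier may take scope over the higher one.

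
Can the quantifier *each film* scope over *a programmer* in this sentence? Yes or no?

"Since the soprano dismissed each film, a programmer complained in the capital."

No

The target quantifier *each film* is part of the adjunct clause *since the soprano dismissed each film*.
Since the clause is an adjunct (not a complement), the Adjunct Condition blocks QR across its edge.
*each film* > *a programmer* would require crossing that boundary, which is illicit.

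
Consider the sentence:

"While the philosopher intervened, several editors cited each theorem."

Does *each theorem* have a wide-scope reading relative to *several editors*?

Although there is an adjunct clause, *each theorem* is in the main clause, not inside the adjunct.
QR within a single clause is free, so the lower quantifier may take scope over the higher one.
So *each theorem* > *several editors* is among the available readings.

Yes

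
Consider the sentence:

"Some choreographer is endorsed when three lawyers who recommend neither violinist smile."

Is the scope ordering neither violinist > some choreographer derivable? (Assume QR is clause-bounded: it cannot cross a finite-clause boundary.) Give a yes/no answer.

No

*neither violinist* is embedded in the relative clause *who recommend neither violinist*, which is itself inside the adjunct *when three lawyers who recommend neither violinist smile*.
Two island boundaries intervene — the relative clause and the adjunct. Either alone would block QR.
Hence only narrow scope for *neither violinist* (under *some choreographer*) survives.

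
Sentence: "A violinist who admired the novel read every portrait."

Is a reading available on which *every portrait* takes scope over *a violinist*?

The RC *who admired the novel* is an island, but *every portrait* is not inside it — it is the matrix object, a clausemate of *a violinist*.
Clause-internal QR can adjoin the lower DP above the subject, yielding the inverse reading.

Yes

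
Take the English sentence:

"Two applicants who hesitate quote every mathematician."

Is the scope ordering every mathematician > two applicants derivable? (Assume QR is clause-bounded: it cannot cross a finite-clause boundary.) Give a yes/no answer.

Yes

The RC *who hesitate* is an island, but *every mathematician* is not inside it — it is the matrix object, a clausemate of *two applicants*.
No island intervenes, so both surface and inverse scope are derivable.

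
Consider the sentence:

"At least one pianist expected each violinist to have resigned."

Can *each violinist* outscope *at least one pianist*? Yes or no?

The ECM infinitive is scope-transparent — *each violinist* is free to raise above *at least one pianist*.
No island intervenes, so both surface and inverse scope are derivable.

Yes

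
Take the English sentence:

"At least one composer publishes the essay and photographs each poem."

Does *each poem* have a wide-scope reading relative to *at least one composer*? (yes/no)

No

Structurally, *each poem* is inside one conjunct of the coordinate structure (*photographs each poem*).
Coordinate structures are islands for non-across-the-board movement, QR included.
So *each poem* cannot raise to a position above *at least one composer*.
(Only the surface reading survives: one fixed composer with respect to all the relevant poems.)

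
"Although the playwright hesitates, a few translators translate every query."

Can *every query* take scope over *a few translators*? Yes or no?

Neither queried DP is inside the adjunct, so the adjunct-island constraint does not apply.
With no island boundary between them, the object can take inverse scope over the subject via ordinary QR within the clause.

Yes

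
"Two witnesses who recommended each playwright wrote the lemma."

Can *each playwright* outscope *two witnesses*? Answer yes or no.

*each playwright* is embedded in the relative clause *who recommended each playwright*.
The relative clause forms an island for QR, so the quantifier is confined to the head noun's restrictor.
So the wide-scope reading for *each playwright* is blocked.

No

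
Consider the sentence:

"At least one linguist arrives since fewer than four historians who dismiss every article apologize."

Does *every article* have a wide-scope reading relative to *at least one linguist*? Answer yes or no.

*every article* sits inside the relative clause *who dismiss every article*, which is itself inside the adjunct *since fewer than four historians who dismiss every article apologize*.
Both the relative clause and the enclosing adjunct are scope islands; QR cannot cross either.
So the wide-scope reading for *every article* is blocked.
(Only the surface reading survives: one fixed linguist with respect to all the relevant articles.)

No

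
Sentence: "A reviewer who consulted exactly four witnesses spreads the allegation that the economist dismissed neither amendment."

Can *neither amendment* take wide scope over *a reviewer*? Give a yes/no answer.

*neither amendment* sits inside the complex NP *the allegation that the economist dismissed neither amendment*.
The complex NP is opaque for QR — the quantifier is frozen inside the noun's complement.
There is no licit LF on which *neither amendment* c-commands *a reviewer*.

No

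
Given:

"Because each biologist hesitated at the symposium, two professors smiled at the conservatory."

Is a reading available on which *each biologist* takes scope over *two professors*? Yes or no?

*each biologist* sits inside the adjunct clause *because each biologist hesitated at the symposium*.
Adjunct clauses are scope islands: a quantifier inside an adjunct cannot raise into the matrix clause.
So the wide-scope reading for *each biologist* is blocked.

No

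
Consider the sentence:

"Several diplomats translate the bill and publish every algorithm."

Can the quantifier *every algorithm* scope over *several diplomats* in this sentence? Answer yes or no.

No

*every algorithm* sits inside one conjunct of the coordinate structure (*publish every algorithm*).
Asymmetric QR out of one conjunct violates the Coordinate Structure Constraint.
*every algorithm* > *several diplomats* would require crossing that boundary, which is illicit.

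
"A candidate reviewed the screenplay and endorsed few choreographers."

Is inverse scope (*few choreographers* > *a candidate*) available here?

The target quantifier *few choreographers* is part of one conjunct of the coordinate structure (*endorsed few choreographers*).
Coordinate structures are islands for non-across-the-board movement, QR included.
The inverse ordering *few choreographers* > *a candidate* is therefore underivable.
(Only the surface reading survives: one fixed candidate with respect to all the relevant choreographers.)

No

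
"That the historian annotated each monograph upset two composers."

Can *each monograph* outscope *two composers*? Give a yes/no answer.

No

The target quantifier *each monograph* is part of the sentential subject *that the historian annotated each monograph*.
Clausal subjects are scope islands; QR from inside the subject into the matrix is barred.
The ordering *each monograph* > *two composers* is therefore underivable.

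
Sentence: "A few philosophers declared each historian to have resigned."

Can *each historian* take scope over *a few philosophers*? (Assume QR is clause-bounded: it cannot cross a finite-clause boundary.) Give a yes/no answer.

Yes

*each historian* is the subject of an ECM infinitive — the infinitival complement of an ECM verb is not a scope island, so *each historian* can raise into the matrix clause.
No island intervenes, so both surface and inverse scope are derivable.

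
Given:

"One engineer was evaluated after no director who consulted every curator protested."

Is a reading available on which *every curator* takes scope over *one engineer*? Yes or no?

No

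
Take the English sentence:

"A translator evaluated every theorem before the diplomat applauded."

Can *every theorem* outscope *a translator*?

Yes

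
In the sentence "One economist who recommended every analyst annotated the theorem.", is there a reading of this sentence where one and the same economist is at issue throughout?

That reading corresponds to *one economist* > *every analyst*.
Surface scope (*one economist* > *every analyst*) is always derivable; islands only block QR, not in-situ interpretation.

Yes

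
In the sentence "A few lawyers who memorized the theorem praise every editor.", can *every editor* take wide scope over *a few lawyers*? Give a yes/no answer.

*every editor* is a matrix argument; only *a few lawyers* is modified by the relative clause *who memorized the theorem*, so the RC island is irrelevant to the target quantifier.
Nothing blocks QR of the lower DP to a position above the higher one, so inverse scope is available.

Yes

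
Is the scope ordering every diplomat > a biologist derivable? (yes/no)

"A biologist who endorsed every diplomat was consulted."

No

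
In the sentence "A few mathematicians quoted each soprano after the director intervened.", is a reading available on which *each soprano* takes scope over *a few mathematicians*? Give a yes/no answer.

Although there is an adjunct clause, *each soprano* is in the main clause, not inside the adjunct.
Clause-internal QR can adjoin the lower DP above the subject, yielding the inverse reading.

Yes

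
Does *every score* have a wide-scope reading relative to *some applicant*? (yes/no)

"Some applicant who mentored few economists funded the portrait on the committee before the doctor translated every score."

No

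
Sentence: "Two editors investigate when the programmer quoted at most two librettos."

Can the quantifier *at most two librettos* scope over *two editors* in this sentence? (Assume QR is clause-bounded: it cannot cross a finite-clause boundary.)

No

Structurally, *at most two librettos* is inside the embedded question *when the programmer quoted at most two librettos*.
Embedded questions are wh-islands: a quantifier inside an indirect question cannot QR into the matrix clause.
*at most two librettos* is confined to the island and cannot take scope over *two editors*.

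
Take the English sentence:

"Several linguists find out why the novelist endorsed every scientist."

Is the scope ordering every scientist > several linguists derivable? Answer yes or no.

No

*every scientist* sits inside the embedded question *why the novelist endorsed every scientist*.
QR across an interrogative CP boundary is ruled out as a wh-island violation.
There is no licit LF on which *every scientist* c-commands *several linguists*.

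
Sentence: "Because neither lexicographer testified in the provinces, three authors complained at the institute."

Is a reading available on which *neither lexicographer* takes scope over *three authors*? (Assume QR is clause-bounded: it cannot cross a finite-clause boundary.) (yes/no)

No

The target quantifier *neither lexicographer* is part of the adjunct clause *because neither lexicographer testified in the provinces*.
The adjunct-island constraint bars QR out of an adverbial clause.
The ordering *neither lexicographer* > *three authors* is therefore underivable.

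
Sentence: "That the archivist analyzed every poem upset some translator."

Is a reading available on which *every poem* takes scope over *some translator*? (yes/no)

The target quantifier *every poem* is part of the sentential subject *that the archivist analyzed every poem*.
The subject-island constraint blocks QR out of a clausal subject.
So *every poem* cannot raise to a position above *some translator*.

No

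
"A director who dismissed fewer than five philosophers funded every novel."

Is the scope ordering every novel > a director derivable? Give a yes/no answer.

Yes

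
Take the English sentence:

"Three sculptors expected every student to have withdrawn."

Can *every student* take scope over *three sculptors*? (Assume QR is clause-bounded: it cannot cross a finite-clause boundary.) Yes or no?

Yes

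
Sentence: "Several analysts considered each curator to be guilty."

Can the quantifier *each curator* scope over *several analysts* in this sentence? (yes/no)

Yes

*each curator* is the subject of an ECM infinitive — the infinitival complement of an ECM verb is not a scope island, so *each curator* can raise into the matrix clause.
Nothing blocks QR of the lower DP to a position above the higher one, so inverse scope is available.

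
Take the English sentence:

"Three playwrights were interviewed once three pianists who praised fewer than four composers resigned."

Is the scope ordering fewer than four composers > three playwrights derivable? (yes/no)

*fewer than four composers* sits inside the relative clause *who praised fewer than four composers*, which is itself inside the adjunct *once three pianists who praised fewer than four composers resigned*.
Nested islands: the RC island is itself inside an adjunct island, so wide scope is doubly excluded.
So *fewer than four composers* cannot raise to a position above *three playwrights*.

No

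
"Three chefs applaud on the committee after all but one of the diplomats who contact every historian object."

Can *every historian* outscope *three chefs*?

No

Structurally, *every historian* is inside the relative clause *who contact every historian*, which is itself inside the adjunct *after all but one of the diplomats who contact every historian object*.
Both the relative clause and the enclosing adjunct are scope islands; QR cannot cross either.
So the wide-scope reading for *every historian* is blocked.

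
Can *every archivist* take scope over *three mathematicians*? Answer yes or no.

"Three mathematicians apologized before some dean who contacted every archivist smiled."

No

The target quantifier *every archivist* is part of the relative clause *who contacted every archivist*, which is itself inside the adjunct *before some dean who contacted every archivist smiled*.
The quantifier would have to escape first the RC and then the adjunct — two independent island violations.
The inverse ordering *every archivist* > *three mathematicians* is therefore underivable.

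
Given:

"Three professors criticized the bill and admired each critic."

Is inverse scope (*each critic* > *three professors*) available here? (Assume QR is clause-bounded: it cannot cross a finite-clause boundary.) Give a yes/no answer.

*each critic* is embedded in one conjunct of the coordinate structure (*admired each critic*).
Asymmetric QR out of one conjunct violates the Coordinate Structure Constraint.
So *each critic* cannot raise to a position above *three professors*.

No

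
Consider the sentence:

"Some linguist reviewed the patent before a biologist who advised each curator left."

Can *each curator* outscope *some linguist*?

*each curator* sits inside the relative clause *who advised each curator*, which is itself inside the adjunct *before a biologist who advised each curator left*.
Two island boundaries intervene — the relative clause and the adjunct. Either alone would block QR.
The inverse ordering *each curator* > *some linguist* is therefore underivable.
(Only the surface reading survives: one fixed linguist with respect to all the relevant curators.)

No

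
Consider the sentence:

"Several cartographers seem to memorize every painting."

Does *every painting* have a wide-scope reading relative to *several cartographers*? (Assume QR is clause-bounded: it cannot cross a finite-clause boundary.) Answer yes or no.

The matrix predicate is a raising verb, whose infinitival complement is not a scope island — *every painting* can QR into the matrix clause.
With no island boundary between them, the object can take inverse scope over the subject via ordinary QR within the clause.
Both orderings are possible: *several cartographers* > *every painting* and *every painting* > *several cartographers*.

Yes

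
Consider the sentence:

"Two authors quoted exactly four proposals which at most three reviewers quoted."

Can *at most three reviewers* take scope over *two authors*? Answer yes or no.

*at most three reviewers* occurs within the relative clause *which at most three reviewers quoted* modifying *exactly four proposals*.
Relative clauses block scope extraction: QR cannot target a position outside the modified NP.
*at most three reviewers* is confined to the island and cannot take scope over *two authors*.

No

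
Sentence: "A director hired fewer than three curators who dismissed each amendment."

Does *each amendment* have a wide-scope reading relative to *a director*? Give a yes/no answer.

*each amendment* is embedded in the relative clause *who dismissed each amendment* modifying *fewer than three curators*.
A relative clause is a scope island — quantifier raising cannot cross its boundary.
The inverse ordering *each amendment* > *a director* is therefore underivable.
(Only the surface reading survives: one fixed director with respect to all the relevant amendments.)

No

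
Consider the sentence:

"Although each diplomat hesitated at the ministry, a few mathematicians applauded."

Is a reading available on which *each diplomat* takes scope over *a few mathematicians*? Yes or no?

No

Structurally, *each diplomat* is inside the adjunct clause *although each diplomat hesitated at the ministry*.
Since the clause is an adjunct (not a complement), the Adjunct Condition blocks QR across its edge.
The ordering *each diplomat* > *a few mathematicians* is therefore underivable.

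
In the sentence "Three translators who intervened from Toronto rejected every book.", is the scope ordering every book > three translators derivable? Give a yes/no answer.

Yes

*every book* is a matrix argument; only *three translators* is modified by the relative clause *who intervened from Toronto*, so the RC island is irrelevant to the target quantifier.
Clause-internal QR can adjoin the lower DP above the subject, yielding the inverse reading.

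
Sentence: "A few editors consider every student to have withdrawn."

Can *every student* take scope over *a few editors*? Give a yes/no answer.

Yes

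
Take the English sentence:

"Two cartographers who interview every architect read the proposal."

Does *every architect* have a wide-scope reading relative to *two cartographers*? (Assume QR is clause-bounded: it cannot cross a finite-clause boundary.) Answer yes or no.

The DP *every architect* is contained in the relative clause *who interview every architect*.
Quantifiers inside a relative clause are trapped there; the RC boundary blocks QR.
So the wide-scope reading for *every architect* is blocked.

No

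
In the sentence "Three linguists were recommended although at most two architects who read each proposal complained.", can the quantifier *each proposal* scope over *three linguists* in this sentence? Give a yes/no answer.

*each proposal* occurs within the relative clause *who read each proposal*, which is itself inside the adjunct *although at most two architects who read each proposal complained*.
The quantifier would have to escape first the RC and then the adjunct — two independent island violations.
So the wide-scope reading for *each proposal* is blocked.

No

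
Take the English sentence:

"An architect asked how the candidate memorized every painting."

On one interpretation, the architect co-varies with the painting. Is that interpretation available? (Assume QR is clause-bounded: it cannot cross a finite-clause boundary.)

No

The described interpretation is the *every painting* > *an architect* scoping.
*every painting* is embedded in the embedded question *how the candidate memorized every painting*.
The wh-island constraint blocks QR out of an embedded interrogative.
So the wide-scope reading for *every painting* is blocked.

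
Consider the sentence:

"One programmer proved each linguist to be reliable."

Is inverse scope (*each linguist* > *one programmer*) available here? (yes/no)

Yes

The ECM infinitive is scope-transparent — *each linguist* is free to raise above *one programmer*.
QR within a single clause is free, so the lower quantifier may take scope over the higher one.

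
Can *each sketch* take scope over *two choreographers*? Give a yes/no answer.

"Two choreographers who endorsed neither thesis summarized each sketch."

Yes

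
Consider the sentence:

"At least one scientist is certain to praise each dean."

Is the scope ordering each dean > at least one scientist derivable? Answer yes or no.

Yes

*each dean* is inside a raising infinitive, which is transparent to QR (no CP barrier), so it behaves as a matrix argument.
Ordinary QR to a clause-peripheral position gives the wide-scope LF for the lower DP.
So *each dean* > *at least one scientist* is among the available readings.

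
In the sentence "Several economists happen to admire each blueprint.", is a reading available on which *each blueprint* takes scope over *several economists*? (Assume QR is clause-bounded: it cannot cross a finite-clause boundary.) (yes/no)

Yes

The matrix predicate is a raising verb, whose infinitival complement is not a scope island — *each blueprint* can QR into the matrix clause.
With no island boundary between them, the object can take inverse scope over the subject via ordinary QR within the clause.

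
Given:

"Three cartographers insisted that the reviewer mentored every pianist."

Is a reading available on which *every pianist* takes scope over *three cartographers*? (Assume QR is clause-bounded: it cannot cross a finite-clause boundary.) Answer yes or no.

No

*every pianist* sits inside the finite complement clause *that the reviewer mentored every pianist*.
Given the clause-boundedness assumption, QR cannot cross the finite CP into the matrix.
So *every pianist* cannot raise high enough to outscope *three cartographers*; only the surface ordering *three cartographers* > *every pianist* is available.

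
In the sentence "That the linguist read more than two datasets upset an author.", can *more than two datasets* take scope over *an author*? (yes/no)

The target quantifier *more than two datasets* is part of the sentential subject *that the linguist read more than two datasets*.
Subjects — clausal subjects included — are islands for extraction, and QR is no exception.
The ordering *more than two datasets* > *an author* is therefore underivable.

No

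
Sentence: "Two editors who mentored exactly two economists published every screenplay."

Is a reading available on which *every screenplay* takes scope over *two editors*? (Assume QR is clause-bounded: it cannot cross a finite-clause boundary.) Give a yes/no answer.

Yes

*every screenplay* sits in the matrix clause, not in the relative clause on *two editors*.
With no island boundary between them, the object can take inverse scope over the subject via ordinary QR within the clause.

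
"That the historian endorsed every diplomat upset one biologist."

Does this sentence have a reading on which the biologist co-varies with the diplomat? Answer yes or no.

No

That reading corresponds to *every diplomat* > *one biologist*.
Structurally, *every diplomat* is inside the sentential subject *that the historian endorsed every diplomat*.
The subject-island constraint blocks QR out of a clausal subject.
So the wide-scope reading for *every diplomat* is blocked.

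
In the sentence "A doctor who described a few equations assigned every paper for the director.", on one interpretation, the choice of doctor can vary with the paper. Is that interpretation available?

That reading corresponds to *every paper* > *a doctor*.
*every paper* is a matrix argument; only *a doctor* is modified by the relative clause *who described a few equations*, so the RC island is irrelevant to the target quantifier.
Nothing blocks QR of the lower DP to a position above the higher one, so inverse scope is available.
Both orderings are possible: *a doctor* > *every paper* and *every paper* > *a doctor*.

Yes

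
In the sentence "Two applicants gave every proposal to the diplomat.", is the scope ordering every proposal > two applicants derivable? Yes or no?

Both DPs are arguments of the same predicate; there is no clause or island boundary between them.
Since no island is crossed, the inverse ordering is licensed alongside surface scope.
The sentence is scopally ambiguous between *two applicants* > *every proposal* and *every proposal* > *two applicants*.

Yes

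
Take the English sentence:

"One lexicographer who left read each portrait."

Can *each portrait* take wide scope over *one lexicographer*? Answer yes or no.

Yes

*each portrait* sits in the matrix clause, not in the relative clause on *one lexicographer*.
Ordinary QR to a clause-peripheral position gives the wide-scope LF for the lower DP.
The sentence is scopally ambiguous between *one lexicographer* > *each portrait* and *each portrait* > *one lexicographer*.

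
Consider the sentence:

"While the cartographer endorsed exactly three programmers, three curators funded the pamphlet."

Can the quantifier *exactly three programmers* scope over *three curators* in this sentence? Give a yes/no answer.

No

Structurally, *exactly three programmers* is inside the adjunct clause *while the cartographer endorsed exactly three programmers*.
Adjuncts are opaque for quantifier raising; a quantifier in an adjunct stays inside it.
So *exactly three programmers* cannot raise to a position above *three curators*.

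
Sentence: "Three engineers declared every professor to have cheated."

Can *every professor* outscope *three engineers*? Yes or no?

*every professor* is an ECM subject; ECM complements are not islands, and the embedded quantifier may take matrix scope.
With no island boundary between them, the object can take inverse scope over the subject via ordinary QR within the clause.
So *every professor* > *three engineers* is among the available readings.

Yes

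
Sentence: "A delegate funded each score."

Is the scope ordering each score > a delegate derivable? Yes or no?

Yes

*each score* and *a delegate* are in the same minimal clause.
Nothing blocks QR of the lower DP to a position above the higher one, so inverse scope is available.
The sentence is scopally ambiguous between *a delegate* > *each score* and *each score* > *a delegate*.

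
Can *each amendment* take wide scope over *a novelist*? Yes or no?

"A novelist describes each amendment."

Yes

*each amendment* and *a novelist* are in the same minimal clause.
Ordinary QR to a clause-peripheral position gives the wide-scope LF for the lower DP.
Both orderings are possible: *a novelist* > *each amendment* and *each amendment* > *a novelist*.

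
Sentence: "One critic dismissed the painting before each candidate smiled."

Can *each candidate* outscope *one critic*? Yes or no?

*each candidate* is embedded in the adjunct clause *before each candidate smiled*.
Adjuncts are opaque for quantifier raising; a quantifier in an adjunct stays inside it.
*each candidate* is confined to the island and cannot take scope over *one critic*.

No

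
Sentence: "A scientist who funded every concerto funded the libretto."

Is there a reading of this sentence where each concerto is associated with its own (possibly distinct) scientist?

No

The paraphrase describes the scope ordering *every concerto* > *a scientist*.
Structurally, *every concerto* is inside the relative clause *who funded every concerto*.
A relative clause is a scope island — quantifier raising cannot cross its boundary.
Hence only narrow scope for *every concerto* (under *a scientist*) survives.
(Only the surface reading survives: one fixed scientist with respect to all the relevant concertos.)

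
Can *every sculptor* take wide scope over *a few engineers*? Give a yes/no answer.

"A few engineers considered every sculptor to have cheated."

Yes

*every sculptor* is an ECM subject; ECM complements are not islands, and the embedded quantifier may take matrix scope.
Nothing blocks QR of the lower DP to a position above the higher one, so inverse scope is available.
The sentence is scopally ambiguous between *a few engineers* > *every sculptor* and *every sculptor* > *a few engineers*.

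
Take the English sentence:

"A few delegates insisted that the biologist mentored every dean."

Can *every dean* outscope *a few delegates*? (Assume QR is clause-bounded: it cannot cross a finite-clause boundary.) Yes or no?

No

*every dean* occurs within the finite complement clause *that the biologist mentored every dean*.
Finite CP is the ceiling for QR here, by assumption.
So *every dean* cannot raise high enough to outscope *a few delegates*; only the surface ordering *a few delegates* > *every dean* is available.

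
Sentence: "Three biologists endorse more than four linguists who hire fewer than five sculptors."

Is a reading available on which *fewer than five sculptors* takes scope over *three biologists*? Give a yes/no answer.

No

*fewer than five sculptors* occurs within the relative clause *who hire fewer than five sculptors* modifying *more than four linguists*.
Relative clauses block scope extraction: QR cannot target a position outside the modified NP.
So *fewer than five sculptors* cannot raise to a position above *three biologists*.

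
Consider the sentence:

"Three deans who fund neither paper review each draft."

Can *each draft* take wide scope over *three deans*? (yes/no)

*each draft* sits in the matrix clause, not in the relative clause on *three deans*.
Clause-internal QR can adjoin the lower DP above the subject, yielding the inverse reading.

Yes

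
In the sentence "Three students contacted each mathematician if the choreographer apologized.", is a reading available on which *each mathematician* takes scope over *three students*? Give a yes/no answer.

Yes

Although there is an adjunct clause, *each mathematician* is in the main clause, not inside the adjunct.
Ordinary QR to a clause-peripheral position gives the wide-scope LF for the lower DP.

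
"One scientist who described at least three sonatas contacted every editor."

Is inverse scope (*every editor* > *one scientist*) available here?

Yes

The relative clause *who described at least three sonatas* modifies *one scientist*, but *every editor* is not inside that relative clause — it is an argument of the matrix verb.
With no island boundary between them, the object can take inverse scope over the subject via ordinary QR within the clause.
So *every editor* > *one scientist* is among the available readings.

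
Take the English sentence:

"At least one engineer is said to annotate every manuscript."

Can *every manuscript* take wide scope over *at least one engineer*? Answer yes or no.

Yes

*every manuscript* is the object of the infinitival complement of a raising predicate; raising infinitives are transparent for QR, so the two DPs are in effect clausemates.
Nothing blocks QR of the lower DP to a position above the higher one, so inverse scope is available.
So *every manuscript* > *at least one engineer* is among the available readings.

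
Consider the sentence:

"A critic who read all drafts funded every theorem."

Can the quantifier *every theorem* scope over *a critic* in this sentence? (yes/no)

The relative clause *who read all drafts* modifies *a critic*, but *every theorem* is not inside that relative clause — it is an argument of the matrix verb.
No island intervenes, so both surface and inverse scope are derivable.

Yes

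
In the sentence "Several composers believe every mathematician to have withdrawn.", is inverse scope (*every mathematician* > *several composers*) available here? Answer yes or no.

Yes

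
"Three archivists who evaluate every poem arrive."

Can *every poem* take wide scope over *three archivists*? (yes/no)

*every poem* sits inside the relative clause *who evaluate every poem*.
Relative clauses are scope islands: a quantifier cannot QR out of a relative clause to take scope in the matrix clause.
There is no licit LF on which *every poem* c-commands *three archivists*.

No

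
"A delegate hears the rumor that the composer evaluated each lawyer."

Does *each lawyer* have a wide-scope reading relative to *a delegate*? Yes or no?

No

*each lawyer* sits inside the complex NP *the rumor that the composer evaluated each lawyer*.
The complex NP is opaque for QR — the quantifier is frozen inside the noun's complement.
*each lawyer* > *a delegate* would require crossing that boundary, which is illicit.
(Only the surface reading survives: one fixed delegate with respect to all the relevant lawyers.)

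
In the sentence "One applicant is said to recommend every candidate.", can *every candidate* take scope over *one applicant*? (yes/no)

Raising constructions are monoclausal for scope purposes; *every candidate* is not separated from *one applicant* by any island.
Nothing blocks QR of the lower DP to a position above the higher one, so inverse scope is available.
The sentence is scopally ambiguous between *one applicant* > *every candidate* and *every candidate* > *one applicant*.

Yes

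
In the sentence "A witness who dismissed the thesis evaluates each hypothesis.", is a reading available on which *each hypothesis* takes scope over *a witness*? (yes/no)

The relative clause *who dismissed the thesis* modifies *a witness*, but *each hypothesis* is not inside that relative clause — it is an argument of the matrix verb.
QR within a single clause is free, so the lower quantifier may take scope over the higher one.
So *each hypothesis* > *a witness* is among the available readings.

Yes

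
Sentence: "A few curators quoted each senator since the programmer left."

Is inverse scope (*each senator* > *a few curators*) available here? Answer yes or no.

The adjunct island is irrelevant here — *each senator* and *a few curators* are both in the matrix clause.
Since no island is crossed, the inverse ordering is licensed alongside surface scope.

Yes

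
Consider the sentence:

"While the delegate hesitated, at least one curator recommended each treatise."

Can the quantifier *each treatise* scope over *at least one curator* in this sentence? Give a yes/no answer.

Yes

The adjunct clause does not contain *each treatise*, which is the matrix object.
No island intervenes, so both surface and inverse scope are derivable.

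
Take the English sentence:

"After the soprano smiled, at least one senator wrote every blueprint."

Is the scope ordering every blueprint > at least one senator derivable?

The adjunct clause does not contain *every blueprint*, which is the matrix object.
Nothing blocks QR of the lower DP to a position above the higher one, so inverse scope is available.
The sentence is scopally ambiguous between *at least one senator* > *every blueprint* and *every blueprint* > *at least one senator*.

Yes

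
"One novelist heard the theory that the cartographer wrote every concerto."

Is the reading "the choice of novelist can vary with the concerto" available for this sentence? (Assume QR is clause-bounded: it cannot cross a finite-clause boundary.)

This is the *every concerto* > *one novelist* reading.
*every concerto* sits inside the complex NP *the theory that the cartographer wrote every concerto*.
Noun-complement clauses are scope islands (the Complex NP Constraint): a quantifier inside one cannot scope into the matrix.
There is no licit LF on which *every concerto* c-commands *one novelist*.

No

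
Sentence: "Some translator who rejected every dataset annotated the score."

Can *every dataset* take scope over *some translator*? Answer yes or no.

No

*every dataset* is embedded in the relative clause *who rejected every dataset*.
Relative clauses block scope extraction: QR cannot target a position outside the modified NP.
So the wide-scope reading for *every dataset* is blocked.
(Only the surface reading survives: one fixed translator with respect to all the relevant datasets.)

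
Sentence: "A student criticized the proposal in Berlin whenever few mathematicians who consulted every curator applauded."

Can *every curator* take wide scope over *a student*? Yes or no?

No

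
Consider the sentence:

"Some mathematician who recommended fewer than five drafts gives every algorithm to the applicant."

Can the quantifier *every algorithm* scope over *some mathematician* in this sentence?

The RC *who recommended fewer than five drafts* is an island, but *every algorithm* is not inside it — it is the matrix object, a clausemate of *some mathematician*.
No island intervenes, so both surface and inverse scope are derivable.
Both orderings are possible: *some mathematician* > *every algorithm* and *every algorithm* > *some mathematician*.

Yes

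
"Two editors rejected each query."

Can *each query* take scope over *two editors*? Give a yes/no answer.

Yes

*each query* and *two editors* are in the same minimal clause.
Since no island is crossed, the inverse ordering is licensed alongside surface scope.
The sentence is scopally ambiguous between *two editors* > *each query* and *each query* > *two editors*.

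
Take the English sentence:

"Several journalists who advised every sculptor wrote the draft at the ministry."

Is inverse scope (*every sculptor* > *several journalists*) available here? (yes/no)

*every sculptor* sits inside the relative clause *who advised every sculptor*.
A relative clause is a scope island — quantifier raising cannot cross its boundary.
So *every sculptor* cannot raise high enough to outscope *several journalists*; only the surface ordering *several journalists* > *every sculptor* is available.

No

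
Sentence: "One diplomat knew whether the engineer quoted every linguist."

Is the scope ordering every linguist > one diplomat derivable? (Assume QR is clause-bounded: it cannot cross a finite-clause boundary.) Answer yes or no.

No

The target quantifier *every linguist* is part of the embedded question *whether the engineer quoted every linguist*.
The wh-island constraint blocks QR out of an embedded interrogative.
The inverse ordering *every linguist* > *one diplomat* is therefore underivable.
(Only the surface reading survives: one fixed diplomat with respect to all the relevant linguists.)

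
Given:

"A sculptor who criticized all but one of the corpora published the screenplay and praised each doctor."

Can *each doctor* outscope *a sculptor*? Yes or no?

Structurally, *each doctor* is inside one conjunct of the coordinate structure (*praised each doctor*).
QR out of a conjunct would have to apply non-ATB, which the CSC forbids.
*each doctor* is confined to the island and cannot take scope over *a sculptor*.

No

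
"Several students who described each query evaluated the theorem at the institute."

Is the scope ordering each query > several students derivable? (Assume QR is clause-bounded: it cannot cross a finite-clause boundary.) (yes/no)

No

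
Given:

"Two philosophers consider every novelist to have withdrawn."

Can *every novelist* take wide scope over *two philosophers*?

*every novelist* is the subject of an ECM infinitive — the infinitival complement of an ECM verb is not a scope island, so *every novelist* can raise into the matrix clause.
With no island boundary between them, the object can take inverse scope over the subject via ordinary QR within the clause.

Yes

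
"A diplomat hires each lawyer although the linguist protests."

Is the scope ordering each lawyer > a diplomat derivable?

Yes

Although there is an adjunct clause, *each lawyer* is in the main clause, not inside the adjunct.
Nothing blocks QR of the lower DP to a position above the higher one, so inverse scope is available.
The sentence is scopally ambiguous between *a diplomat* > *each lawyer* and *each lawyer* > *a diplomat*.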